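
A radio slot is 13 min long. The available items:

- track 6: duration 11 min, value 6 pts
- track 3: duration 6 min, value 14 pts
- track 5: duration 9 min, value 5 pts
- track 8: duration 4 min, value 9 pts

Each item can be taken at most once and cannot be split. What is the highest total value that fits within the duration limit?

23 pts

Check high-value combinations within 13 min:
- track 3+track 8: duration 6+4=10, value 14+9=23
- track 3: duration 6, value 14
- track 5+track 8: duration 9+4=13, value 5+9=14
- track 8: duration 4, value 9
- track 6: duration 11, value 6
Best: 23 pts.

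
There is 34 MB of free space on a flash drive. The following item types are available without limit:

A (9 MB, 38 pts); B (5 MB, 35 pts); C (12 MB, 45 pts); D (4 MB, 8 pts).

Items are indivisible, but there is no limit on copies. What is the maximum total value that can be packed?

218 pts

Best value-per-unit is B at 35/5; filling with it alone gives 6×35 = 210.
Optimal mix: 6×B + 1×D → size 34, value 218.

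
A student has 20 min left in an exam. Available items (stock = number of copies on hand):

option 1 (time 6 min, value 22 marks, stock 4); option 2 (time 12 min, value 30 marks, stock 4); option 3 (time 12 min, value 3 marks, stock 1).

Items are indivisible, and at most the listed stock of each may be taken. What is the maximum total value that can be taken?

Top feasible selections:
- 3×option 1: time 18, value 66
- 1×option 1 + 1×option 2: time 18, value 52
Best: 66 marks.

66 marks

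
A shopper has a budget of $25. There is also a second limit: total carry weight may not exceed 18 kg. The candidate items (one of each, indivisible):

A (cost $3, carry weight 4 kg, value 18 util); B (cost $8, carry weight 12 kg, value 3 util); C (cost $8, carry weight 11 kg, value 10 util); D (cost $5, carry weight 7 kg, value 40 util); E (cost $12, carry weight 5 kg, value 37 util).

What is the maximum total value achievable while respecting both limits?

Feasible sets respecting both limits:
- A+D+E: cost 20, carry weight 16, value 95
- D+E: cost 17, carry weight 12, value 77
- A+D: cost 8, carry weight 11, value 58
- A+E: cost 15, carry weight 9, value 55
Best: 95 util.

95 util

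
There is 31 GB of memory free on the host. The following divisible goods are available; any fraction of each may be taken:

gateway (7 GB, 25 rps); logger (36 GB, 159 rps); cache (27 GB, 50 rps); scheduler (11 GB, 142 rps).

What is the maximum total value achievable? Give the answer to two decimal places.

Take in order of value per unit:
- scheduler (142/11 per unit): all 11 → value 142, running total 142.00
- logger (159/36 per unit): 20 of 36 → value 20×159/36 = 88.3333, running total 230.33
Total 230.33.

230.33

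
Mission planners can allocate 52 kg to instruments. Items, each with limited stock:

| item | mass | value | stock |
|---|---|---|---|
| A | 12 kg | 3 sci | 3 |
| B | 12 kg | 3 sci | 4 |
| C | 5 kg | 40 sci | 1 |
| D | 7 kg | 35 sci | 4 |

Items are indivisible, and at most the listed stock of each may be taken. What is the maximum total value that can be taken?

183 sci

Top feasible selections:
- 1×B + 1×C + 4×D: mass 45, value 183
- 1×A + 1×C + 4×D: mass 45, value 183
- 1×C + 4×D: mass 33, value 180
- 2×B + 1×C + 3×D: mass 50, value 151
Best: 183 sci.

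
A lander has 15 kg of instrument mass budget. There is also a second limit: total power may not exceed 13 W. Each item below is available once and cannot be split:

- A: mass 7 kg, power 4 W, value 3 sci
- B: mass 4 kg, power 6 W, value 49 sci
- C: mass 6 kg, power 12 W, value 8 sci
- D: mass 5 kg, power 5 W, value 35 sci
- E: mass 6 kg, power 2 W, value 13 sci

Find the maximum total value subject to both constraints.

Feasible sets respecting both limits:
- B+D+E: mass 15, power 13, value 97
- B+D: mass 9, power 11, value 84
- B+E: mass 10, power 8, value 62
- A+B: mass 11, power 10, value 52
Best: 97 sci.

97 sci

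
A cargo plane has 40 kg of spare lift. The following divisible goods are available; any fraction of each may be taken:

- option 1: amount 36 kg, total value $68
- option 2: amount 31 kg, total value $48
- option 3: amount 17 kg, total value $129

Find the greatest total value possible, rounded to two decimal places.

Take in order of value per unit:
- option 3 (129/17 per unit): all 17 → value 129, running total 129.00
- option 1 (68/36 per unit): 23 of 36 → value 23×68/36 = 43.4444, running total 172.44
Total 172.44.

172.44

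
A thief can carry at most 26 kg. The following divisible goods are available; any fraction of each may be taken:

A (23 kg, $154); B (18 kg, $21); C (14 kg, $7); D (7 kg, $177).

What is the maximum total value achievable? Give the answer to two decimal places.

304.22

Take in order of value per unit:
- D (177/7 per unit): all 7 → value 177, running total 177.00
- A (154/23 per unit): 19 of 23 → value 19×154/23 = 127.2174, running total 304.22
Total 304.22.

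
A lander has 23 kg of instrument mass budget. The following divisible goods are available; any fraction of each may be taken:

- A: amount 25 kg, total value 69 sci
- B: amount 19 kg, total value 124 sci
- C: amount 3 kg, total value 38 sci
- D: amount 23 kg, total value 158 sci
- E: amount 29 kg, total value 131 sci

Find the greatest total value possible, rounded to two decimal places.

Take in order of value per unit:
- C (38/3 per unit): all 3 → value 38, running total 38.00
- D (158/23 per unit): 20 of 23 → value 20×158/23 = 137.3913, running total 175.39
Total 175.39.

175.39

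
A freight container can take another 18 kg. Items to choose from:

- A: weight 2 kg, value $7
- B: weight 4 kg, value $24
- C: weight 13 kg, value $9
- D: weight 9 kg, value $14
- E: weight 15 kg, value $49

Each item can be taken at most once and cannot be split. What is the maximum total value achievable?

$56

Check high-value combinations within 18 kg:
- A+E: weight 2+15=17, value 7+49=56
- E: weight 15, value 49
- A+B+D: weight 2+4+9=15, value 7+24+14=45
Best: $56.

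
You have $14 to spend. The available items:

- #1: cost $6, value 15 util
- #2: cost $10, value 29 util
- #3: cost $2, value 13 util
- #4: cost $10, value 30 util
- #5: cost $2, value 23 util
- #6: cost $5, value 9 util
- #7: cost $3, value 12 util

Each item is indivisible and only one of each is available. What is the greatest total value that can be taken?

66 util

Check high-value combinations within $14:
- #3+#4+#5: cost 2+10+2=14, value 13+30+23=66
- #2+#3+#5: cost 10+2+2=14, value 29+13+23=65
- #1+#3+#5+#7: cost 6+2+2+3=13, value 15+13+23+12=63
- #3+#5+#6+#7: cost 2+2+5+3=12, value 13+23+9+12=57
- #4+#5: cost 10+2=12, value 30+23=53
Best: 66 util.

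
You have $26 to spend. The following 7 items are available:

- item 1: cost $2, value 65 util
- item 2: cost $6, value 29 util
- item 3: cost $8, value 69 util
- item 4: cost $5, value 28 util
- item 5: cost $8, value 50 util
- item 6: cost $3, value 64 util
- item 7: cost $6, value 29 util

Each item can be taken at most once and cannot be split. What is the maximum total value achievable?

Check high-value combinations within $26:
- item 1+item 3+item 4+item 5+item 6: cost 2+8+5+8+3=26, value 65+69+28+50+64=276
- item 1+item 2+item 3+item 6+item 7: cost 2+6+8+3+6=25, value 65+29+69+64+29=256
- item 1+item 2+item 3+item 4+item 6: cost 2+6+8+5+3=24, value 65+29+69+28+64=255
- item 1+item 3+item 4+item 6+item 7: cost 2+8+5+3+6=24, value 65+69+28+64+29=255
- item 1+item 3+item 5+item 6: cost 2+8+8+3=21, value 65+69+50+64=248
Best: 276 util.

276 util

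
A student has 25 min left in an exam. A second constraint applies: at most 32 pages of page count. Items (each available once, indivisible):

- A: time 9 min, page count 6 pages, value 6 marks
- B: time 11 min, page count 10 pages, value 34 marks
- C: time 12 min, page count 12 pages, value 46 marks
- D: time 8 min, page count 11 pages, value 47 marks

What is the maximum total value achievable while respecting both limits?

Feasible sets respecting both limits:
- C+D: time 20, page count 23, value 93
- B+D: time 19, page count 21, value 81
- B+C: time 23, page count 22, value 80
Best: 93 marks.

93 marks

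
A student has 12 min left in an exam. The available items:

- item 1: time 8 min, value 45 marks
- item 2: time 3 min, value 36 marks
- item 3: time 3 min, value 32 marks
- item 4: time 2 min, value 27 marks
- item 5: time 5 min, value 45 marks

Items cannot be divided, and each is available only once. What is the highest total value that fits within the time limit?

Check high-value combinations within 12 min:
- item 2+item 3+item 5: time 3+3+5=11, value 36+32+45=113
- item 2+item 4+item 5: time 3+2+5=10, value 36+27+45=108
- item 3+item 4+item 5: time 3+2+5=10, value 32+27+45=104
- item 2+item 3+item 4: time 3+3+2=8, value 36+32+27=95
Best: 113 marks.

113 marks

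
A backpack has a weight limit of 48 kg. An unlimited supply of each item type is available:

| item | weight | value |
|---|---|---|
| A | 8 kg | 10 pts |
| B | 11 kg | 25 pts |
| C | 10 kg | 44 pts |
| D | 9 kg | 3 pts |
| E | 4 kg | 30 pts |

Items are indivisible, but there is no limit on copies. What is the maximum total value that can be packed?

Best value-per-unit is E at 30/4, and filling with it alone uses weight 12×4=48. No mix of the others beats 12×30 = 360.

360 pts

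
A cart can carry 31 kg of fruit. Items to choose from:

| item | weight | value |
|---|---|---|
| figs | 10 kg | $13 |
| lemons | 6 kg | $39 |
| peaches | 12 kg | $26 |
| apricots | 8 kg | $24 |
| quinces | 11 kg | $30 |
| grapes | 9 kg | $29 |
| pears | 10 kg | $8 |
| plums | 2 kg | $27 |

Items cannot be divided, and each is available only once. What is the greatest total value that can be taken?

Check high-value combinations within 31 kg:
- lemons+quinces+grapes+plums: weight 6+11+9+2=28, value 39+30+29+27=125
- lemons+peaches+quinces+plums: weight 6+12+11+2=31, value 39+26+30+27=122
- lemons+peaches+grapes+plums: weight 6+12+9+2=29, value 39+26+29+27=121
Best: $125.

$125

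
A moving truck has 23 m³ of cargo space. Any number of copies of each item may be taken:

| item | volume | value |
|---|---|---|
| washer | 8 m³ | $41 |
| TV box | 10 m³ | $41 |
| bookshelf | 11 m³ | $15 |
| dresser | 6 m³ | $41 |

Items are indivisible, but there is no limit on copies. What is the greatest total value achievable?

$123

Best value-per-unit is dresser at 41/6; filling with it alone gives 3×41 = 123.
Optimal mix: 2×washer + 1×dresser → volume 22, value 123.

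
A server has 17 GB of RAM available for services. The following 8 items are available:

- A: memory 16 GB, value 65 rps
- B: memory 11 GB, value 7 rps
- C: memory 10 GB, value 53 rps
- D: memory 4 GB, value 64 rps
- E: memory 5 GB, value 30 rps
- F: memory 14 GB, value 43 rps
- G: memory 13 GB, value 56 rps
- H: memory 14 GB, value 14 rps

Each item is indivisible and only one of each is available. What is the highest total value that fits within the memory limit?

120 rps

This is a 0/1 knapsack; check combinations near the capacity.
- D+G: memory 4+13=17, value 64+56=120
- C+D: memory 10+4=14, value 53+64=117
- D+E: memory 4+5=9, value 64+30=94
Best: 120 rps.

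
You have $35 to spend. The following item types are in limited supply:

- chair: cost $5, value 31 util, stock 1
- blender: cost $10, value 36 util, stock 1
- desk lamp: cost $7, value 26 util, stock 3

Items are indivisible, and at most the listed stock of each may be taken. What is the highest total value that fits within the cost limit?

119 util

Top feasible selections:
- 1×chair + 1×blender + 2×desk lamp: cost 29, value 119
- 1×blender + 3×desk lamp: cost 31, value 114
Best: 119 util.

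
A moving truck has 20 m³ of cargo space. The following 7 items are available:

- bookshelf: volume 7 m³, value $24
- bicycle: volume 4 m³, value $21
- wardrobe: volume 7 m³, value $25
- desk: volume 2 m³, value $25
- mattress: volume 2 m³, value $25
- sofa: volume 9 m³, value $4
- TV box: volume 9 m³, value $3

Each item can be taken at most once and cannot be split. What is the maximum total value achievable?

$99

This is a 0/1 knapsack; check combinations near the capacity.
- bookshelf+wardrobe+desk+mattress: volume 7+7+2+2=18, value 24+25+25+25=99
- bicycle+wardrobe+desk+mattress: volume 4+7+2+2=15, value 21+25+25+25=96
- bookshelf+bicycle+desk+mattress: volume 7+4+2+2=15, value 24+21+25+25=95
- bookshelf+bicycle+wardrobe+desk: volume 7+4+7+2=20, value 24+21+25+25=95
Best: $99.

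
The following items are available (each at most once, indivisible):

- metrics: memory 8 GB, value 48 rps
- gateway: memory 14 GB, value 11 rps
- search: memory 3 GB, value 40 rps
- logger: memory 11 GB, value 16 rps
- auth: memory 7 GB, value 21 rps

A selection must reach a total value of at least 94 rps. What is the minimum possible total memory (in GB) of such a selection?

18

Subsets with value ≥ 94, sorted by total memory:
- metrics+search+auth: memory 18, value 109
- metrics+search+logger: memory 22, value 104
- metrics+gateway+search: memory 25, value 99
- metrics+search+logger+auth: memory 29, value 125
Minimum memory: 18 GB.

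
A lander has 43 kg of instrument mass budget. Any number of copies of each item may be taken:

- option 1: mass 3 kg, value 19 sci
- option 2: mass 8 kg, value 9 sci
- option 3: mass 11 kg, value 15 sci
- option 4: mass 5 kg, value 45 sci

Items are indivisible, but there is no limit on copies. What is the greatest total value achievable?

Best value-per-unit is option 4 at 45/5; filling with it alone gives 8×45 = 360.
Optimal mix: 1×option 1 + 8×option 4 → mass 43, value 379.

379 sci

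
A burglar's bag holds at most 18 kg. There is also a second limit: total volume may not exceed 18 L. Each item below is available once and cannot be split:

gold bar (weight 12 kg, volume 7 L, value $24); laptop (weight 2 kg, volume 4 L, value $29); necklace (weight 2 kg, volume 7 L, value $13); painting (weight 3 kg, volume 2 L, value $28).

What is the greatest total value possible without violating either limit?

$81

Feasible sets respecting both limits:
- gold bar+laptop+painting: weight 17, volume 13, value 81
- laptop+necklace+painting: weight 7, volume 13, value 70
- gold bar+laptop+necklace: weight 16, volume 18, value 66
Best: $81.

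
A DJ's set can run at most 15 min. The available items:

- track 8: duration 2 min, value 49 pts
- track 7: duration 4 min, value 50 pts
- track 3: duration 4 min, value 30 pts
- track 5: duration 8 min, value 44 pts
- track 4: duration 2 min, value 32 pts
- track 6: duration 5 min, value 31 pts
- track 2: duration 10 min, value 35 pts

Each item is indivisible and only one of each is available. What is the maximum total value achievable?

162 pts

Check high-value combinations within 15 min:
- track 8+track 7+track 4+track 6: duration 2+4+2+5=13, value 49+50+32+31=162
- track 8+track 7+track 3+track 4: duration 2+4+4+2=12, value 49+50+30+32=161
- track 8+track 7+track 3+track 6: duration 2+4+4+5=15, value 49+50+30+31=160
Best: 162 pts.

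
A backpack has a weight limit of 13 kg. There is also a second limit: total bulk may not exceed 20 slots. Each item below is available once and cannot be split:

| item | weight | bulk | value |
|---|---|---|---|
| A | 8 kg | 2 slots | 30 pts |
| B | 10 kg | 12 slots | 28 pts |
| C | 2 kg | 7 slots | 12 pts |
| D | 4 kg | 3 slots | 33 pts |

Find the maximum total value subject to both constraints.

Feasible sets respecting both limits:
- A+D: weight 12, bulk 5, value 63
- C+D: weight 6, bulk 10, value 45
- A+C: weight 10, bulk 9, value 42
- B+C: weight 12, bulk 19, value 40
Best: 63 pts.

63 pts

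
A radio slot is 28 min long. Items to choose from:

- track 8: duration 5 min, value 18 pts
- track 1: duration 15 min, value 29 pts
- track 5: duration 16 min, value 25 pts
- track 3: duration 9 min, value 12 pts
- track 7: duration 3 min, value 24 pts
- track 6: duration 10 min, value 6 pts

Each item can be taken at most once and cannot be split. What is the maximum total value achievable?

Check high-value combinations within 28 min:
- track 8+track 1+track 7: duration 5+15+3=23, value 18+29+24=71
- track 8+track 5+track 7: duration 5+16+3=24, value 18+25+24=67
- track 1+track 3+track 7: duration 15+9+3=27, value 29+12+24=65
- track 5+track 3+track 7: duration 16+9+3=28, value 25+12+24=61
- track 8+track 3+track 7+track 6: duration 5+9+3+10=27, value 18+12+24+6=60
Best: 71 pts.

71 pts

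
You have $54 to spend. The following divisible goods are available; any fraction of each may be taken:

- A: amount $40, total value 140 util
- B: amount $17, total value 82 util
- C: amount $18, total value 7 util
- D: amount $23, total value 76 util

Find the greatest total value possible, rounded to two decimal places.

Take in order of value per unit:
- B (82/17 per unit): all 17 → value 82, running total 82.00
- A (140/40 per unit): 37 of 40 → value 37×140/40 = 129.5000, running total 211.50
Total 211.50.

211.50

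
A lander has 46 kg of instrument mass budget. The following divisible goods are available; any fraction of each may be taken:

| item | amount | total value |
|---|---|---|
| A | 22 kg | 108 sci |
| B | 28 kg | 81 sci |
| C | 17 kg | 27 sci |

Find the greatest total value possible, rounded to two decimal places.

177.43

Take in order of value per unit:
- A (108/22 per unit): all 22 → value 108, running total 108.00
- B (81/28 per unit): 24 of 28 → value 24×81/28 = 69.4286, running total 177.43
Total 177.43.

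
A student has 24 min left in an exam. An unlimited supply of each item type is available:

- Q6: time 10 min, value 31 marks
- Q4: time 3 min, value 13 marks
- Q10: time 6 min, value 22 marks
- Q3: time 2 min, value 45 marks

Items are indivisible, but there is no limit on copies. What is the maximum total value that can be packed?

540 marks

Best value-per-unit is Q3 at 45/2, and filling with it alone uses time 12×2=24. No mix of the others beats 12×45 = 540.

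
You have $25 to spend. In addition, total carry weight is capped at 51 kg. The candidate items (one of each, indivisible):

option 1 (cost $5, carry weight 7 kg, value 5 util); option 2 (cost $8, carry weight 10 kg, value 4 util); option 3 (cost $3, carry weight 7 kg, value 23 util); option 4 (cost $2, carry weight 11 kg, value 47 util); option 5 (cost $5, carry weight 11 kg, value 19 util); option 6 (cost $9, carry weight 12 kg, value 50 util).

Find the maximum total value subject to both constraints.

Feasible sets respecting both limits:
- option 1+option 3+option 4+option 5+option 6: cost 24, carry weight 48, value 144
- option 3+option 4+option 5+option 6: cost 19, carry weight 41, value 139
- option 1+option 3+option 4+option 6: cost 19, carry weight 37, value 125
Best: 144 util.

144 util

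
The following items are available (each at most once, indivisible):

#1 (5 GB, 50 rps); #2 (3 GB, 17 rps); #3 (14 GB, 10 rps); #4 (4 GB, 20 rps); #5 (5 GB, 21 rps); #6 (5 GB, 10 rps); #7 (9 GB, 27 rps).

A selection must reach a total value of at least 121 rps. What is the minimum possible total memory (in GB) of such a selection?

Subsets with value ≥ 121, sorted by total memory:
- #1+#2+#4+#5+#7: memory 26, value 135
- #1+#2+#4+#6+#7: memory 26, value 124
- #1+#2+#5+#6+#7: memory 27, value 125
- #1+#4+#5+#6+#7: memory 28, value 128
Minimum memory: 26 GB.

26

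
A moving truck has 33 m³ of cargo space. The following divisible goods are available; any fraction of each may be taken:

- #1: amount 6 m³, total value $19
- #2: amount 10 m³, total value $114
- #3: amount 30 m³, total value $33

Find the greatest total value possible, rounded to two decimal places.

151.70

Take in order of value per unit:
- #2 (114/10 per unit): all 10 → value 114, running total 114.00
- #1 (19/6 per unit): all 6 → value 19, running total 133.00
- #3 (33/30 per unit): 17 of 30 → value 17×33/30 = 18.7000, running total 151.70
Total 151.70.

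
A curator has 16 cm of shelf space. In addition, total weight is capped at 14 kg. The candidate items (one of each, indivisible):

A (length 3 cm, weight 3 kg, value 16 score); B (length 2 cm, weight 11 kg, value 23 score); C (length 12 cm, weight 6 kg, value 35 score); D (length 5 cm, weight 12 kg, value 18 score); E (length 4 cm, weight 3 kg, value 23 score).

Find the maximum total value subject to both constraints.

Feasible sets respecting both limits:
- C+E: length 16, weight 9, value 58
- A+C: length 15, weight 9, value 51
- B+E: length 6, weight 14, value 46
Best: 58 score.

58 score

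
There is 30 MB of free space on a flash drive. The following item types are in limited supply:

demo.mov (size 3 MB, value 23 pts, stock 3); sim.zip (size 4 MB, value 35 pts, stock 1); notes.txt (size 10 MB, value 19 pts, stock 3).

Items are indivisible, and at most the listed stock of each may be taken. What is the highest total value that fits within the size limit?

Top feasible selections:
- 3×demo.mov + 1×sim.zip + 1×notes.txt: size 23, value 123
- 2×demo.mov + 1×sim.zip + 2×notes.txt: size 30, value 119
Best: 123 pts.

123 pts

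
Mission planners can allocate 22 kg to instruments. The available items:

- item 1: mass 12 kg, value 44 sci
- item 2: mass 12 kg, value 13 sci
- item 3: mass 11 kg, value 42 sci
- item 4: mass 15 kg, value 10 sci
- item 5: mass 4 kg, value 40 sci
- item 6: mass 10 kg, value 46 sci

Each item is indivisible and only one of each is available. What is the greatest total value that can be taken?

Check high-value combinations within 22 kg:
- item 1+item 6: mass 12+10=22, value 44+46=90
- item 3+item 6: mass 11+10=21, value 42+46=88
- item 5+item 6: mass 4+10=14, value 40+46=86
- item 1+item 5: mass 12+4=16, value 44+40=84
Best: 90 sci.

90 sci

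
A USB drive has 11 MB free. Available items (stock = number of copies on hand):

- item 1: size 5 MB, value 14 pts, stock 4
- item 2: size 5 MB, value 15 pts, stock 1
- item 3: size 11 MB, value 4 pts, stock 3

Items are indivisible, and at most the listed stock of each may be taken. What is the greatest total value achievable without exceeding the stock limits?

Best selections within size 11 and stock limits:
- 1×item 1 + 1×item 2: size 10, value 29
- 2×item 1: size 10, value 28
- 1×item 2: size 5, value 15
- 1×item 1: size 5, value 14
Best: 29 pts.

29 pts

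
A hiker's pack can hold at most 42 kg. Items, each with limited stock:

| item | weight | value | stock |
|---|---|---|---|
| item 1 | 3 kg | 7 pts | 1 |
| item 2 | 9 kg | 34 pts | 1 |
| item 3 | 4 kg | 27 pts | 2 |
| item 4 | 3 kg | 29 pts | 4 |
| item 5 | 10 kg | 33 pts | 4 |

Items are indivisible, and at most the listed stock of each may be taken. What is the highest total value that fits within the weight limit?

Top feasible selections:
- 1×item 1 + 1×item 2 + 2×item 3 + 4×item 4 + 1×item 5: weight 42, value 244
- 1×item 2 + 2×item 3 + 4×item 4 + 1×item 5: weight 39, value 237
Best: 244 pts.

244 pts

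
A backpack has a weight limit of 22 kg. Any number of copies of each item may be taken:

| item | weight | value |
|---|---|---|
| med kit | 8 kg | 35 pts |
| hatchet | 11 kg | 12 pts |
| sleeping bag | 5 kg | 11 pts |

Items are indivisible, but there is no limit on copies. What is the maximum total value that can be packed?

81 pts

Best value-per-unit is med kit at 35/8; filling with it alone gives 2×35 = 70.
Optimal mix: 2×med kit + 1×sleeping bag → weight 21, value 81.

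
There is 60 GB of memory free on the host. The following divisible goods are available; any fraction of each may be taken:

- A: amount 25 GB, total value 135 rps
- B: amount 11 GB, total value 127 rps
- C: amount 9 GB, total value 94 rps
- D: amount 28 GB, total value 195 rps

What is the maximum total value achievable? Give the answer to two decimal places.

480.80

Take in order of value per unit:
- B (127/11 per unit): all 11 → value 127, running total 127.00
- C (94/9 per unit): all 9 → value 94, running total 221.00
- D (195/28 per unit): all 28 → value 195, running total 416.00
- A (135/25 per unit): 12 of 25 → value 12×135/25 = 64.8000, running total 480.80
Total 480.80.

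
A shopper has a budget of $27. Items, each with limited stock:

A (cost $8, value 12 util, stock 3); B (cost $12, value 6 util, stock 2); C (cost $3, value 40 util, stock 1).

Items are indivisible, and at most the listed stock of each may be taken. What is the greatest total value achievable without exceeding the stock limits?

76 util

Top feasible selections:
- 3×A + 1×C: cost 27, value 76
- 2×A + 1×C: cost 19, value 64
Best: 76 util.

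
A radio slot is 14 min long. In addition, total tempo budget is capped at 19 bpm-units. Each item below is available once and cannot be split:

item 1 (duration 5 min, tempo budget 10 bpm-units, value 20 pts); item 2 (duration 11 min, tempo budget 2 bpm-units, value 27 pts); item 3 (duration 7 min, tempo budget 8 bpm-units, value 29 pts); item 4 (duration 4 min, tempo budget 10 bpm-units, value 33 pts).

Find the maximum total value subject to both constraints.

Feasible sets respecting both limits:
- item 3+item 4: duration 11, tempo budget 18, value 62
- item 1+item 3: duration 12, tempo budget 18, value 49
- item 4: duration 4, tempo budget 10, value 33
- item 3: duration 7, tempo budget 8, value 29
Best: 62 pts.

62 pts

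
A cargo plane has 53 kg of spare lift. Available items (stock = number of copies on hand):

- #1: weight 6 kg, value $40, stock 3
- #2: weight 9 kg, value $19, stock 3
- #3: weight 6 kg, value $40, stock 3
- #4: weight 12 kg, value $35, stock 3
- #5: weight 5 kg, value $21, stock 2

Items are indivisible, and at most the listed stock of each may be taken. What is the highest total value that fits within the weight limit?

$296

Best selections within weight 53 and stock limits:
- 3×#1 + 3×#3 + 1×#4 + 1×#5: weight 53, value 296
- 3×#1 + 3×#3 + 2×#5: weight 46, value 282
Best: $296.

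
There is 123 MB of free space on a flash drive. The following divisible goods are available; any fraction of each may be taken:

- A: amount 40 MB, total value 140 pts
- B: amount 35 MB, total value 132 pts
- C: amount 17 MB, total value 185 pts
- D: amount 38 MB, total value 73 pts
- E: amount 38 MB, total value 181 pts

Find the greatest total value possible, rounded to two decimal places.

Take in order of value per unit:
- C (185/17 per unit): all 17 → value 185, running total 185.00
- E (181/38 per unit): all 38 → value 181, running total 366.00
- B (132/35 per unit): all 35 → value 132, running total 498.00
- A (140/40 per unit): 33 of 40 → value 33×140/40 = 115.5000, running total 613.50
Total 613.50.

613.50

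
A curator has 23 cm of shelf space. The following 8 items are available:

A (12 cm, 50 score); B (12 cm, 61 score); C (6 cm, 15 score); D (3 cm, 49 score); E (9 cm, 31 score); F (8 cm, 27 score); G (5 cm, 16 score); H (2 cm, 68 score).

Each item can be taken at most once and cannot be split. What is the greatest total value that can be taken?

Check high-value combinations within 23 cm:
- B+D+G+H: length 12+3+5+2=22, value 61+49+16+68=194
- B+C+D+H: length 12+6+3+2=23, value 61+15+49+68=193
- A+D+G+H: length 12+3+5+2=22, value 50+49+16+68=183
Best: 194 score.

194 score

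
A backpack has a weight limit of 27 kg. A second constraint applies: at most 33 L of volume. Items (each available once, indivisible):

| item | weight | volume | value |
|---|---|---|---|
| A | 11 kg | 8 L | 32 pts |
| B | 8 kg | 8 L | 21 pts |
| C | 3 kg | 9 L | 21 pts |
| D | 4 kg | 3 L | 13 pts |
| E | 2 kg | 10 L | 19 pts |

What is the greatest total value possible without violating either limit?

87 pts

Feasible sets respecting both limits:
- A+B+C+D: weight 26, volume 28, value 87
- A+B+D+E: weight 25, volume 29, value 85
- A+C+D+E: weight 20, volume 30, value 85
- A+B+C: weight 22, volume 25, value 74
Best: 87 pts.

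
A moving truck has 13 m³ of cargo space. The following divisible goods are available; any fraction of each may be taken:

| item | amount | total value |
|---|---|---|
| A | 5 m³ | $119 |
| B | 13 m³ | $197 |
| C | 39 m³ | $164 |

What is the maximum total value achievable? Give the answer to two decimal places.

240.23

Take in order of value per unit:
- A (119/5 per unit): all 5 → value 119, running total 119.00
- B (197/13 per unit): 8 of 13 → value 8×197/13 = 121.2308, running total 240.23
Total 240.23.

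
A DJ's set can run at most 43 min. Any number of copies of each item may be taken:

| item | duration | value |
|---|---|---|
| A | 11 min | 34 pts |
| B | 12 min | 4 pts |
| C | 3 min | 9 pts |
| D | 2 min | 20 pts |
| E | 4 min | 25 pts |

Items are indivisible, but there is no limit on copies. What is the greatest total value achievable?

Best value-per-unit is D at 20/2, and filling with it alone uses duration 21×2=42. No mix of the others beats 21×20 = 420.

420 pts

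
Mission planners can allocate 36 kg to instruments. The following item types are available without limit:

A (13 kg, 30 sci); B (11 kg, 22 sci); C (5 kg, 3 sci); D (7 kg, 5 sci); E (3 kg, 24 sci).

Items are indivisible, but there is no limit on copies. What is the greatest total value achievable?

288 sci

Best value-per-unit is E at 24/3, and filling with it alone uses mass 12×3=36. No mix of the others beats 12×24 = 288.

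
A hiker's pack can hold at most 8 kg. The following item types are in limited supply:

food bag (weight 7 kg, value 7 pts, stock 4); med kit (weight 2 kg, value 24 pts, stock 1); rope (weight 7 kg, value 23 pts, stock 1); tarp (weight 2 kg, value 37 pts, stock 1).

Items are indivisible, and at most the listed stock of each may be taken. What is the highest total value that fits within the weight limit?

61 pts

Top feasible selections:
- 1×med kit + 1×tarp: weight 4, value 61
- 1×tarp: weight 2, value 37
- 1×med kit: weight 2, value 24
Best: 61 pts.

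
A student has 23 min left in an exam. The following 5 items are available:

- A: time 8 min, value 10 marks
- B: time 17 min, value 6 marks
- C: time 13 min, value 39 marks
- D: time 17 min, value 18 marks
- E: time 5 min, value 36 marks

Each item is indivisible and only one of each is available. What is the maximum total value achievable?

75 marks

Check high-value combinations within 23 min:
- C+E: time 13+5=18, value 39+36=75
- D+E: time 17+5=22, value 18+36=54
- A+C: time 8+13=21, value 10+39=49
Best: 75 marks.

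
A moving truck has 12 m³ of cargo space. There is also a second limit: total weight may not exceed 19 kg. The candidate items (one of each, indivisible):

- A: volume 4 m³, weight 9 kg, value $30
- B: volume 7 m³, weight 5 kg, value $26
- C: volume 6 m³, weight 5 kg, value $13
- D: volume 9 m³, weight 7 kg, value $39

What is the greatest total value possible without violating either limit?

$56

Feasible sets respecting both limits:
- A+B: volume 11, weight 14, value 56
- A+C: volume 10, weight 14, value 43
- D: volume 9, weight 7, value 39
- A: volume 4, weight 9, value 30
Best: $56.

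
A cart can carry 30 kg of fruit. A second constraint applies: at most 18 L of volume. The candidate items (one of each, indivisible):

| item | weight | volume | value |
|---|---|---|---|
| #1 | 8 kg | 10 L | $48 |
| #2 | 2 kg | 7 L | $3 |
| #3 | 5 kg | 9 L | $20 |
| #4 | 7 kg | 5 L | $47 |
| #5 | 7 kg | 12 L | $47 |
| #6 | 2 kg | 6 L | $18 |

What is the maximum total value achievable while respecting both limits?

Feasible sets respecting both limits:
- #1+#4: weight 15, volume 15, value 95
- #4+#5: weight 14, volume 17, value 94
- #2+#4+#6: weight 11, volume 18, value 68
Best: $95.

$95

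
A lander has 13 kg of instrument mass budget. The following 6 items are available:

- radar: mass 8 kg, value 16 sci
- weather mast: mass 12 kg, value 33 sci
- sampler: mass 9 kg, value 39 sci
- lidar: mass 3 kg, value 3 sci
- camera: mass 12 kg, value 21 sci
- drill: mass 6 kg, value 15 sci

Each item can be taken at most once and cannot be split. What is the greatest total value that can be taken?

Check high-value combinations within 13 kg:
- sampler+lidar: mass 9+3=12, value 39+3=42
- sampler: mass 9, value 39
- weather mast: mass 12, value 33
- camera: mass 12, value 21
- radar+lidar: mass 8+3=11, value 16+3=19
Best: 42 sci.

42 sci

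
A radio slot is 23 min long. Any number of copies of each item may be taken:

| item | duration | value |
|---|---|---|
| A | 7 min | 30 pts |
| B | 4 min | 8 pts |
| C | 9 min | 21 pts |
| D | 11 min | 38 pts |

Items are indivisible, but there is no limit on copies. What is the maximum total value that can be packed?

90 pts

Best value-per-unit is A at 30/7, and filling with it alone uses duration 3×7=21. No mix of the others beats 3×30 = 90.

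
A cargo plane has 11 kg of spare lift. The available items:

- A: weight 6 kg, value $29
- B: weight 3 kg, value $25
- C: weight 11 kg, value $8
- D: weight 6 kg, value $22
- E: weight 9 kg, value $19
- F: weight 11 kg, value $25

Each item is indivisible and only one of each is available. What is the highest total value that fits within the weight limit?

Check high-value combinations within 11 kg:
- A+B: weight 6+3=9, value 29+25=54
- B+D: weight 3+6=9, value 25+22=47
- A: weight 6, value 29
- B: weight 3, value 25
Best: $54.

$54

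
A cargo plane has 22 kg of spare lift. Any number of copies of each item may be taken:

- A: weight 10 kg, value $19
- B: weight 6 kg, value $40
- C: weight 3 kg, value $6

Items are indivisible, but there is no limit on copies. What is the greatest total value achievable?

Best value-per-unit is B at 40/6; filling with it alone gives 3×40 = 120.
Optimal mix: 3×B + 1×C → weight 21, value 126.

$126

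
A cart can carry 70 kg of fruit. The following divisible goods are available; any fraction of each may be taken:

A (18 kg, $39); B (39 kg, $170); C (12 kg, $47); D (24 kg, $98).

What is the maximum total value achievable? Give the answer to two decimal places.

Take in order of value per unit:
- B (170/39 per unit): all 39 → value 170, running total 170.00
- D (98/24 per unit): all 24 → value 98, running total 268.00
- C (47/12 per unit): 7 of 12 → value 7×47/12 = 27.4167, running total 295.42
Total 295.42.

295.42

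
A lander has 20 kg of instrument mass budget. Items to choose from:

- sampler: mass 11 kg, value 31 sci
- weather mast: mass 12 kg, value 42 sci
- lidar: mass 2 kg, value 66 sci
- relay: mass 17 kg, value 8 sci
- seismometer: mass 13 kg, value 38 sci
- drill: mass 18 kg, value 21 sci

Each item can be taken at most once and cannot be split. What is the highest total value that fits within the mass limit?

108 sci

Check high-value combinations within 20 kg:
- weather mast+lidar: mass 12+2=14, value 42+66=108
- lidar+seismometer: mass 2+13=15, value 66+38=104
- sampler+lidar: mass 11+2=13, value 31+66=97
- lidar+drill: mass 2+18=20, value 66+21=87
- lidar+relay: mass 2+17=19, value 66+8=74
Best: 108 sci.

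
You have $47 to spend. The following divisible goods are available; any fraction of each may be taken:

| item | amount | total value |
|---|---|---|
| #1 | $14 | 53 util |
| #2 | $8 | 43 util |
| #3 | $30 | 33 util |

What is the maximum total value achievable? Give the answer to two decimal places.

Take in order of value per unit:
- #2 (43/8 per unit): all 8 → value 43, running total 43.00
- #1 (53/14 per unit): all 14 → value 53, running total 96.00
- #3 (33/30 per unit): 25 of 30 → value 25×33/30 = 27.5000, running total 123.50
Total 123.50.

123.50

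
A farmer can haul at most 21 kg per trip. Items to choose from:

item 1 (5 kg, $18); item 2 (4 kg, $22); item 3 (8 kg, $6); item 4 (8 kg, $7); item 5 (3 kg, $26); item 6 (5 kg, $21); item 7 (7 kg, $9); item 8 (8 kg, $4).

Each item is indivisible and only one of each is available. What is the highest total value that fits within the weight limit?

$87

Check high-value combinations within 21 kg:
- item 1+item 2+item 5+item 6: weight 5+4+3+5=17, value 18+22+26+21=87
- item 2+item 5+item 6+item 7: weight 4+3+5+7=19, value 22+26+21+9=78
- item 2+item 4+item 5+item 6: weight 4+8+3+5=20, value 22+7+26+21=76
- item 1+item 2+item 5+item 7: weight 5+4+3+7=19, value 18+22+26+9=75
- item 2+item 3+item 5+item 6: weight 4+8+3+5=20, value 22+6+26+21=75
Best: $87.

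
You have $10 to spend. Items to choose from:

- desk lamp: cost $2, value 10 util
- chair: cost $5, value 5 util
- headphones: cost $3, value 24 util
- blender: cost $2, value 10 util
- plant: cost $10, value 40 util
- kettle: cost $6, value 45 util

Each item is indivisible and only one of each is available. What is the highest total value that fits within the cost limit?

This is a 0/1 knapsack; check combinations near the capacity.
- headphones+kettle: cost 3+6=9, value 24+45=69
- desk lamp+blender+kettle: cost 2+2+6=10, value 10+10+45=65
- desk lamp+kettle: cost 2+6=8, value 10+45=55
Best: 69 util.

69 util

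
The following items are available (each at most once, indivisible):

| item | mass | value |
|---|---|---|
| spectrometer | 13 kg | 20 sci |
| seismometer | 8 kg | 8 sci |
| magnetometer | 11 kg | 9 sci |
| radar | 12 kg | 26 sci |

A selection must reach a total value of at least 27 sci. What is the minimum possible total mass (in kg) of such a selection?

20

Subsets with value ≥ 27, sorted by total mass:
- seismometer+radar: mass 20, value 34
- spectrometer+seismometer: mass 21, value 28
- magnetometer+radar: mass 23, value 35
Minimum mass: 20 kg.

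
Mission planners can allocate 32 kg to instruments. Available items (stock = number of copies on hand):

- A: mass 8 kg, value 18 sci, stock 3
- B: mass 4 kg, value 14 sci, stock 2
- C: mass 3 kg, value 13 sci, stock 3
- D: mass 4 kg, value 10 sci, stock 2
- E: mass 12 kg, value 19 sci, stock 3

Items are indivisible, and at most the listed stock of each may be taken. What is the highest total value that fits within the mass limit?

95 sci

Top feasible selections:
- 1×A + 2×B + 3×C + 1×D: mass 29, value 95
- 1×A + 2×B + 2×C + 2×D: mass 30, value 92
Best: 95 sci.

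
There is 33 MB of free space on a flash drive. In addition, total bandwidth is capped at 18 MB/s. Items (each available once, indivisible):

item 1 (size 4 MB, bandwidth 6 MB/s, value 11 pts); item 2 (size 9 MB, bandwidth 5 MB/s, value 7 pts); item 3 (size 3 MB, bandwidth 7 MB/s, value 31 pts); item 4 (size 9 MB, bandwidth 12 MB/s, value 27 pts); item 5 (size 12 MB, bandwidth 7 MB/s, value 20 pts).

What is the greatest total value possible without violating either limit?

Feasible sets respecting both limits:
- item 3+item 5: size 15, bandwidth 14, value 51
- item 1+item 2+item 3: size 16, bandwidth 18, value 49
- item 1+item 3: size 7, bandwidth 13, value 42
Best: 51 pts.

51 pts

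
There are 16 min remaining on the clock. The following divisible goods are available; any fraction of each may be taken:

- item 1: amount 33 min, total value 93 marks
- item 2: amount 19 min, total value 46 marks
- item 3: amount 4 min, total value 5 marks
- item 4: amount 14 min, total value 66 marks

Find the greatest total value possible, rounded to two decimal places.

Take in order of value per unit:
- item 4 (66/14 per unit): all 14 → value 66, running total 66.00
- item 1 (93/33 per unit): 2 of 33 → value 2×93/33 = 5.6364, running total 71.64
Total 71.64.

71.64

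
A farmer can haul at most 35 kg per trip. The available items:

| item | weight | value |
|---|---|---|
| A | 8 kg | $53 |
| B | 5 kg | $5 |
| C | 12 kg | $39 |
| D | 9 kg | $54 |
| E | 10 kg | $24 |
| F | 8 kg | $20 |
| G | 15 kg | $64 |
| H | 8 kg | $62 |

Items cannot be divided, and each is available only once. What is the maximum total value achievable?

Check high-value combinations within 35 kg:
- A+D+E+H: weight 8+9+10+8=35, value 53+54+24+62=193
- A+D+F+H: weight 8+9+8+8=33, value 53+54+20+62=189
- D+G+H: weight 9+15+8=32, value 54+64+62=180
- A+G+H: weight 8+15+8=31, value 53+64+62=179
Best: $193.

$193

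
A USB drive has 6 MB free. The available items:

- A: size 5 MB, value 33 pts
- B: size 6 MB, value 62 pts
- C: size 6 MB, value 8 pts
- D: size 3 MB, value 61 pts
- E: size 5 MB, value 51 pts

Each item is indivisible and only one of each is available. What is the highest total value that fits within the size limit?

Check high-value combinations within 6 MB:
- B: size 6, value 62
- D: size 3, value 61
- E: size 5, value 51
- A: size 5, value 33
- C: size 6, value 8
Best: 62 pts.

62 pts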